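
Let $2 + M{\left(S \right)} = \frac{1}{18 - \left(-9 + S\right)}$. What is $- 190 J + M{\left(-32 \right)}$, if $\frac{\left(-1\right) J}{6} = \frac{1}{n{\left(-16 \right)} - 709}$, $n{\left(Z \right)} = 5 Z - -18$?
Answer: $- \frac{52489}{15163} \approx -3.4617$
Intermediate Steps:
$n{\left(Z \right)} = 18 + 5 Z$ ($n{\left(Z \right)} = 5 Z + 18 = 18 + 5 Z$)
$M{\left(S \right)} = -2 + \frac{1}{27 - S}$ ($M{\left(S \right)} = -2 + \frac{1}{18 - \left(-9 + S\right)} = -2 + \frac{1}{27 - S}$)
$J = \frac{2}{257}$ ($J = - \frac{6}{\left(18 + 5 \left(-16\right)\right) - 709} = - \frac{6}{\left(18 - 80\right) - 709} = - \frac{6}{-62 - 709} = - \frac{6}{-771} = \left(-6\right) \left(- \frac{1}{771}\right) = \frac{2}{257} \approx 0.0077821$)
$- 190 J + M{\left(-32 \right)} = \left(-190\right) \frac{2}{257} + \frac{53 - -64}{-27 - 32} = - \frac{380}{257} + \frac{53 + 64}{-59} = - \frac{380}{257} - \frac{117}{59} = - \frac{52489}{15163}$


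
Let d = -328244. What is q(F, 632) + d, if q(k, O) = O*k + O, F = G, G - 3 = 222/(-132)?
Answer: -3594568/11 ≈ -3.2678e+5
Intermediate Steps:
G = 29/22 (G = 3 + 222/(-132) = 3 + 222*(-1/132) = 3 - 37/22 = 29/22 ≈ 1.3182)
F = 29/22 ≈ 1.3182
q(k, O) = O + O*k
q(F, 632) + d = 632*(1 + 29/22) - 328244 = 632*(51/22) - 328244 = 16116/11 - 328244 = -3594568/11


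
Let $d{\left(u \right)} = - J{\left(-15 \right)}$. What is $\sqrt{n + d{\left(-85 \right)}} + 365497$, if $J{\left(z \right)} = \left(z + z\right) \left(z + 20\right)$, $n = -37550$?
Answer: $365497 + 10 i \sqrt{374} \approx 3.655 \cdot 10^{5} + 193.39 i$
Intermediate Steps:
$J{\left(z \right)} = 2 z \left(20 + z\right)$
$d{\left(u \right)} = 150$ ($d{\left(u \right)} = - 2 \left(-15\right) \left(20 - 15\right) = - 2 \left(-15\right) 5 = \left(-1\right) \left(-150\right) = 150$)
$\sqrt{n + d{\left(-85 \right)}} + 365497 = \sqrt{-37550 + 150} + 365497 = \sqrt{-37400} + 365497 = 10 i \sqrt{374} + 365497 = 365497 + 10 i \sqrt{374}$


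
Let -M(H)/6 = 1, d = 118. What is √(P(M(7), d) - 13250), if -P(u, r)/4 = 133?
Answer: I*√13782 ≈ 117.4*I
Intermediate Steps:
M(H) = -6 (M(H) = -6*1 = -6)
P(u, r) = -532 (P(u, r) = -4*133 = -532)
√(P(M(7), d) - 13250) = √(-532 - 13250) = √(-13782) = I*√13782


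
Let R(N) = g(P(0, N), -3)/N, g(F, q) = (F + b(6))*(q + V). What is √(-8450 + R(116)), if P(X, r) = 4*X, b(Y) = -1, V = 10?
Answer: I*√28426003/58 ≈ 91.924*I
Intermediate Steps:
g(F, q) = (-1 + F)*(10 + q) (g(F, q) = (F - 1)*(q + 10) = (-1 + F)*(10 + q))
R(N) = -7/N (R(N) = (-10 - 1*(-3) + 10*(4*0) + (4*0)*(-3))/N = (-10 + 3 + 10*0 + 0*(-3))/N = (-10 + 3 + 0 + 0)/N = -7/N)
√(-8450 + R(116)) = √(-8450 - 7/116) = √(-980207/116) = I*√28426003/58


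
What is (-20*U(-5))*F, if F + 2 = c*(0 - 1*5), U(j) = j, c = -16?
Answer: 7800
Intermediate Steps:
F = 78 (F = -2 - 16*(0 - 1*5) = -2 - 16*(0 - 5) = -2 - 16*(-5) = -2 + 80 = 78)
(-20*U(-5))*F = -20*(-5)*78 = 100*78 = 7800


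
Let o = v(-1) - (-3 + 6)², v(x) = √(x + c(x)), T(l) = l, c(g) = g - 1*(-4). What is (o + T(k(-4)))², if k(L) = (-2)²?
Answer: (5 - √2)² ≈ 12.858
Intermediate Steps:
c(g) = 4 + g (c(g) = g + 4 = 4 + g)
k(L) = 4
v(x) = √(4 + 2*x) (v(x) = √(x + (4 + x)) = √(4 + 2*x))
o = -9 + √2 (o = √(4 + 2*(-1)) - (-3 + 6)² = √(4 - 2) - 1*3² = √2 - 1*9 = √2 - 9 = -9 + √2 ≈ -7.5858)
(o + T(k(-4)))² = ((-9 + √2) + 4)² = (-5 + √2)²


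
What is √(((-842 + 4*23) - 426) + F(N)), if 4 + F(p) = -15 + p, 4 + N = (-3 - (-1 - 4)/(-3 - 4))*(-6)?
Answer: I*√57659/7 ≈ 34.303*I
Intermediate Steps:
N = 128/7 (N = -4 + (-3 - (-1 - 4)/(-3 - 4))*(-6) = -4 + (-3 - (-5)/(-7))*(-6) = -4 + (-3 - (-5)*(-1)/7)*(-6) = -4 + (-3 - 1*5/7)*(-6) = -4 + (-3 - 5/7)*(-6) = -4 - 26/7*(-6) = -4 + 156/7 = 128/7 ≈ 18.286)
F(p) = -19 + p (F(p) = -4 + (-15 + p) = -19 + p)
√(((-842 + 4*23) - 426) + F(N)) = √(((-842 + 4*23) - 426) + (-19 + 128/7)) = √(((-842 + 92) - 426) - 5/7) = √((-750 - 426) - 5/7) = √(-1176 - 5/7) = √(-8237/7) = I*√57659/7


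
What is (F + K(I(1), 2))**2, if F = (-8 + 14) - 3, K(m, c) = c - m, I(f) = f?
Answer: 16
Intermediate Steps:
F = 3 (F = 6 - 3 = 3)
(F + K(I(1), 2))**2 = (3 + (2 - 1*1))**2 = (3 + (2 - 1))**2 = (3 + 1)**2 = 4**2 = 16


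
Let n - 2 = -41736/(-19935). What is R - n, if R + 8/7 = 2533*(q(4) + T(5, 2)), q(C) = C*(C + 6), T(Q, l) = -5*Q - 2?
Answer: 1531448861/46515 ≈ 32924.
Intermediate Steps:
T(Q, l) = -2 - 5*Q
q(C) = C*(6 + C)
R = 230495/7 (R = -8/7 + 2533*(4*(6 + 4) + (-2 - 5*5)) = -8/7 + 2533*(4*10 + (-2 - 25)) = -8/7 + 2533*(40 - 27) = -8/7 + 2533*13 = -8/7 + 32929 = 230495/7 ≈ 32928.)
n = 27202/6645 (n = 2 - 41736/(-19935) = 2 - 41736*(-1/19935) = 2 + 13912/6645 = 27202/6645 ≈ 4.0936)
R - n = 230495/7 - 1*27202/6645 = 230495/7 - 27202/6645 = 1531448861/46515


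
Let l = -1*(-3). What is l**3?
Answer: 27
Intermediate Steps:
l = 3
l**3 = 3**3 = 27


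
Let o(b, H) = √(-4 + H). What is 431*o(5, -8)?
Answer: 862*I*√3 ≈ 1493.0*I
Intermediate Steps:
431*o(5, -8) = 431*√(-4 - 8) = 431*√(-12) = 431*(2*I*√3) = 862*I*√3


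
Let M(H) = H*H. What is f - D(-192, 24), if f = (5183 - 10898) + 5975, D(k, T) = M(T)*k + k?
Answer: 111044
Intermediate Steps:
M(H) = H**2
D(k, T) = k + k*T**2 (D(k, T) = T**2*k + k = k*T**2 + k = k + k*T**2)
f = 260 (f = -5715 + 5975 = 260)
f - D(-192, 24) = 260 - (-192)*(1 + 24**2) = 260 - (-192)*(1 + 576) = 260 - (-192)*577 = 260 - 1*(-110784) = 260 + 110784 = 111044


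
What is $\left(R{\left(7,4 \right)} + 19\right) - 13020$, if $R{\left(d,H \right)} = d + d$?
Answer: $-12987$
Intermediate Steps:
$R{\left(d,H \right)} = 2 d$
$\left(R{\left(7,4 \right)} + 19\right) - 13020 = \left(2 \cdot 7 + 19\right) - 13020 = \left(14 + 19\right) - 13020 = 33 - 13020 = -12987$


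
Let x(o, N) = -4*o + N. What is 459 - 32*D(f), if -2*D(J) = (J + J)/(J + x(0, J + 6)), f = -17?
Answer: 3349/7 ≈ 478.43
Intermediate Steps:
x(o, N) = N - 4*o
D(J) = -J/(6 + 2*J) (D(J) = -(J + J)/(2*(J + ((J + 6) - 4*0))) = -2*J/(2*(J + ((6 + J) + 0))) = -2*J/(2*(J + (6 + J))) = -2*J/(2*(6 + 2*J)) = -J/(6 + 2*J))
459 - 32*D(f) = 459 - (-32)*(-17)/(6 + 2*(-17)) = 459 - (-32)*(-17)/(6 - 34) = 459 - (-32)*(-17)/(-28) = 459 - (-32)*(-17)*(-1)/28 = 459 - 32*(-17/28) = 459 + 136/7 = 3349/7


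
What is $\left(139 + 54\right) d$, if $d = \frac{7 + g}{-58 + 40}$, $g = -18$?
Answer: $\frac{2123}{18} \approx 117.94$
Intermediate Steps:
$d = \frac{11}{18}$ ($d = \frac{7 - 18}{-58 + 40} = - \frac{11}{-18} = \left(-11\right) \left(- \frac{1}{18}\right) = \frac{11}{18} \approx 0.61111$)
$\left(139 + 54\right) d = \left(139 + 54\right) \frac{11}{18} = 193 \cdot \frac{11}{18} = \frac{2123}{18}$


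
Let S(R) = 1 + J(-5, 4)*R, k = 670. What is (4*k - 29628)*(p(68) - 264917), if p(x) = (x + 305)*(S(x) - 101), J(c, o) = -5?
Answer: 11561689076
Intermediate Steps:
S(R) = 1 - 5*R
p(x) = (-100 - 5*x)*(305 + x) (p(x) = (x + 305)*((1 - 5*x) - 101) = (305 + x)*(-100 - 5*x) = (-100 - 5*x)*(305 + x))
(4*k - 29628)*(p(68) - 264917) = (4*670 - 29628)*((-30500 - 1626*68 - 1*68*(-1 + 5*68)) - 264917) = (2680 - 29628)*((-30500 - 110568 - 1*68*(-1 + 340)) - 264917) = -26948*((-30500 - 110568 - 1*68*339) - 264917) = -26948*((-30500 - 110568 - 23052) - 264917) = -26948*(-164120 - 264917) = -26948*(-429037) = 11561689076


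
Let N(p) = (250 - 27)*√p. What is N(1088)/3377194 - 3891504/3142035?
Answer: -1297168/1047345 + 892*√17/1688597 ≈ -1.2364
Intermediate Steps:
N(p) = 223*√p
N(1088)/3377194 - 3891504/3142035 = (223*√1088)/3377194 - 3891504/3142035 = (223*(8*√17))*(1/3377194) - 3891504*1/3142035 = (1784*√17)*(1/3377194) - 1297168/1047345 = 892*√17/1688597 - 1297168/1047345 = -1297168/1047345 + 892*√17/1688597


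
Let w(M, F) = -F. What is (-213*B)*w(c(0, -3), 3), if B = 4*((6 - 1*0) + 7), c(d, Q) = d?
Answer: 33228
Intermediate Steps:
B = 52 (B = 4*((6 + 0) + 7) = 4*(6 + 7) = 4*13 = 52)
(-213*B)*w(c(0, -3), 3) = (-213*52)*(-1*3) = -11076*(-3) = 33228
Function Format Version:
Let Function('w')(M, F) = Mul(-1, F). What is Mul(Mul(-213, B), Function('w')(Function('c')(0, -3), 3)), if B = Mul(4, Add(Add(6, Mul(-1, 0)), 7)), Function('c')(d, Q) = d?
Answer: 33228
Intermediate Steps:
B = 52 (B = Mul(4, Add(Add(6, 0), 7)) = Mul(4, Add(6, 7)) = Mul(4, 13) = 52)
Mul(Mul(-213, B), Function('w')(Function('c')(0, -3), 3)) = Mul(Mul(-213, 52), Mul(-1, 3)) = Mul(-11076, -3) = 33228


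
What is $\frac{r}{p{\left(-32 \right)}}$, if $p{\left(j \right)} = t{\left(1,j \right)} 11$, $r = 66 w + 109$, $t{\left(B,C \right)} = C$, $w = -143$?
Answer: $\frac{9329}{352} \approx 26.503$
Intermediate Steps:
$r = -9329$ ($r = 66 \left(-143\right) + 109 = -9438 + 109 = -9329$)
$p{\left(j \right)} = 11 j$ ($p{\left(j \right)} = j 11 = 11 j$)
$\frac{r}{p{\left(-32 \right)}} = - \frac{9329}{11 \left(-32\right)} = - \frac{9329}{-352} = \left(-9329\right) \left(- \frac{1}{352}\right) = \frac{9329}{352}$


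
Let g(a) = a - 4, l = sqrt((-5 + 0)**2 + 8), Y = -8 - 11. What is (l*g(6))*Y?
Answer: -38*sqrt(33) ≈ -218.29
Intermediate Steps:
Y = -19
l = sqrt(33) (l = sqrt((-5)**2 + 8) = sqrt(25 + 8) = sqrt(33) ≈ 5.7446)
g(a) = -4 + a
(l*g(6))*Y = (sqrt(33)*(-4 + 6))*(-19) = (sqrt(33)*2)*(-19) = (2*sqrt(33))*(-19) = -38*sqrt(33)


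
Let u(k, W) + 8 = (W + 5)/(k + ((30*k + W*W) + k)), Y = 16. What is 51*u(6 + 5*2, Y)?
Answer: -104091/256 ≈ -406.61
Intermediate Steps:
u(k, W) = -8 + (5 + W)/(W² + 32*k) (u(k, W) = -8 + (W + 5)/(k + ((30*k + W*W) + k)) = -8 + (5 + W)/(k + ((30*k + W²) + k)) = -8 + (5 + W)/(k + ((W² + 30*k) + k)) = -8 + (5 + W)/(k + (W² + 31*k)) = -8 + (5 + W)/(W² + 32*k))
51*u(6 + 5*2, Y) = 51*((5 + 16 - 256*(6 + 5*2) - 8*16²)/(16² + 32*(6 + 5*2))) = 51*((5 + 16 - 256*(6 + 10) - 8*256)/(256 + 32*(6 + 10))) = 51*((5 + 16 - 256*16 - 2048)/(256 + 32*16)) = 51*((5 + 16 - 4096 - 2048)/(256 + 512)) = 51*(-6123/768) = 51*((1/768)*(-6123)) = 51*(-2041/256) = -104091/256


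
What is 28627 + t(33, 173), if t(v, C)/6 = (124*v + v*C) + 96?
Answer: 88009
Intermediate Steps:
t(v, C) = 576 + 744*v + 6*C*v (t(v, C) = 6*((124*v + v*C) + 96) = 6*((124*v + C*v) + 96) = 6*(96 + 124*v + C*v) = 576 + 744*v + 6*C*v)
28627 + t(33, 173) = 28627 + (576 + 744*33 + 6*173*33) = 28627 + (576 + 24552 + 34254) = 28627 + 59382 = 88009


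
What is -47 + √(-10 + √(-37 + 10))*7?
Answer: -47 + 7*√(-10 + 3*I*√3) ≈ -41.423 + 22.828*I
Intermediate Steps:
-47 + √(-10 + √(-37 + 10))*7 = -47 + √(-10 + √(-27))*7 = -47 + √(-10 + 3*I*√3)*7 = -47 + 7*√(-10 + 3*I*√3)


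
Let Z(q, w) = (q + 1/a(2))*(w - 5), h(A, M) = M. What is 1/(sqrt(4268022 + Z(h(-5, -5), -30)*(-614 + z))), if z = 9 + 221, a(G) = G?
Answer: sqrt(4207542)/4207542 ≈ 0.00048751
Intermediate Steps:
Z(q, w) = (1/2 + q)*(-5 + w) (Z(q, w) = (q + 1/2)*(w - 5) = (q + 1/2)*(-5 + w) = (1/2 + q)*(-5 + w))
z = 230
1/(sqrt(4268022 + Z(h(-5, -5), -30)*(-614 + z))) = 1/(sqrt(4268022 + (-5/2 + (1/2)*(-30) - 5*(-5 - 30))*(-614 + 230))) = 1/(sqrt(4268022 + (-5/2 - 15 - 5*(-35))*(-384))) = 1/(sqrt(4268022 + (-5/2 - 15 + 175)*(-384))) = 1/(sqrt(4268022 + (315/2)*(-384))) = 1/(sqrt(4268022 - 60480)) = 1/(sqrt(4207542)) = sqrt(4207542)/4207542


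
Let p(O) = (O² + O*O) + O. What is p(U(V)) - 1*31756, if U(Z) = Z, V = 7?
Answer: -31651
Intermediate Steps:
p(O) = O + 2*O² (p(O) = (O² + O²) + O = 2*O² + O = O + 2*O²)
p(U(V)) - 1*31756 = 7*(1 + 2*7) - 1*31756 = 7*(1 + 14) - 31756 = 7*15 - 31756 = 105 - 31756 = -31651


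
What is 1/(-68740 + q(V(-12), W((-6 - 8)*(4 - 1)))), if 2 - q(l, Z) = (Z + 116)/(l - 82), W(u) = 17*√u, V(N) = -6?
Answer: -88716144/6098053364287 - 748*I*√42/18294160092861 ≈ -1.4548e-5 - 2.6498e-10*I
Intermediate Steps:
q(l, Z) = 2 - (116 + Z)/(-82 + l) (q(l, Z) = 2 - (Z + 116)/(l - 82) = 2 - (116 + Z)/(-82 + l))
1/(-68740 + q(V(-12), W((-6 - 8)*(4 - 1)))) = 1/(-68740 + (-280 - 17*√((-6 - 8)*(4 - 1)) + 2*(-6))/(-82 - 6)) = 1/(-68740 + (-280 - 17*√(-14*3) - 12)/(-88)) = 1/(-68740 - (-280 - 17*√(-42) - 12)/88) = 1/(-68740 - (-280 - 17*I*√42 - 12)/88) = 1/(-68740 - (-292 - 17*I*√42)/88) = 1/(-68740 + (73/22 + 17*I*√42/88)) = 1/(-1512207/22 + 17*I*√42/88)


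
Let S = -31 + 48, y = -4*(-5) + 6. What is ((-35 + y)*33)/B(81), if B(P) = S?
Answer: -297/17 ≈ -17.471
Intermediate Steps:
y = 26 (y = 20 + 6 = 26)
S = 17
B(P) = 17
((-35 + y)*33)/B(81) = ((-35 + 26)*33)/17 = -9*33*(1/17) = -297*1/17 = -297/17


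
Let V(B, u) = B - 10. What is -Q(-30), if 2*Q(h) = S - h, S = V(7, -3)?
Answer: -27/2 ≈ -13.500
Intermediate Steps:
V(B, u) = -10 + B
S = -3 (S = -10 + 7 = -3)
Q(h) = -3/2 - h/2 (Q(h) = (-3 - h)/2 = -3/2 - h/2)
-Q(-30) = -(-3/2 - ½*(-30)) = -(-3/2 + 15) = -1*27/2 = -27/2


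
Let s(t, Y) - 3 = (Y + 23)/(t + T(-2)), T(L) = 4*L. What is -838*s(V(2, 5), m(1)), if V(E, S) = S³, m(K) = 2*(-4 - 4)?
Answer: -300004/117 ≈ -2564.1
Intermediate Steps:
m(K) = -16 (m(K) = 2*(-8) = -16)
s(t, Y) = 3 + (23 + Y)/(-8 + t) (s(t, Y) = 3 + (Y + 23)/(t + 4*(-2)) = 3 + (23 + Y)/(t - 8) = 3 + (23 + Y)/(-8 + t))
-838*s(V(2, 5), m(1)) = -838*(-1 - 16 + 3*5³)/(-8 + 5³) = -838*(-1 - 16 + 3*125)/(-8 + 125) = -838*(-1 - 16 + 375)/117 = -838*358/117 = -300004/117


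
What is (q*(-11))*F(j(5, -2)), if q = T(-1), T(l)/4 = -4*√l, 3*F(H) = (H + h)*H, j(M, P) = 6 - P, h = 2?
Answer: 14080*I/3 ≈ 4693.3*I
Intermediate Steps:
F(H) = H*(2 + H)/3 (F(H) = ((H + 2)*H)/3 = ((2 + H)*H)/3 = (H*(2 + H))/3 = H*(2 + H)/3)
T(l) = -16*√l (T(l) = 4*(-4*√l) = -16*√l)
q = -16*I ≈ -16.0*I
(q*(-11))*F(j(5, -2)) = (-16*I*(-11))*((6 - 1*(-2))*(2 + (6 - 1*(-2)))/3) = (176*I)*((6 + 2)*(2 + (6 + 2))/3) = (176*I)*((⅓)*8*(2 + 8)) = (176*I)*((⅓)*8*10) = (176*I)*(80/3) = 14080*I/3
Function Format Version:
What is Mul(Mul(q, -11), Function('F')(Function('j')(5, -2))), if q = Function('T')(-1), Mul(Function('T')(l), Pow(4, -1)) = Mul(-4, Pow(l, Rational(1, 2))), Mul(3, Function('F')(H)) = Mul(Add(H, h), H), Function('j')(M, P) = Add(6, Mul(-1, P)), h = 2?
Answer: Mul(Rational(14080, 3), I) ≈ Mul(4693.3, I)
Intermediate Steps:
Function('F')(H) = Mul(Rational(1, 3), H, Add(2, H)) (Function('F')(H) = Mul(Rational(1, 3), Mul(Add(H, 2), H)) = Mul(Rational(1, 3), Mul(Add(2, H), H)) = Mul(Rational(1, 3), Mul(H, Add(2, H))) = Mul(Rational(1, 3), H, Add(2, H)))
Function('T')(l) = Mul(-16, Pow(l, Rational(1, 2))) (Function('T')(l) = Mul(4, Mul(-4, Pow(l, Rational(1, 2)))) = Mul(-16, Pow(l, Rational(1, 2))))
q = Mul(-16, I) (q = Mul(-16, Pow(-1, Rational(1, 2))) = Mul(-16, I) ≈ Mul(-16.000, I))
Mul(Mul(q, -11), Function('F')(Function('j')(5, -2))) = Mul(Mul(Mul(-16, I), -11), Mul(Rational(1, 3), Add(6, Mul(-1, -2)), Add(2, Add(6, Mul(-1, -2))))) = Mul(Mul(176, I), Mul(Rational(1, 3), Add(6, 2), Add(2, Add(6, 2)))) = Mul(Mul(176, I), Mul(Rational(1, 3), 8, Add(2, 8))) = Mul(Mul(176, I), Mul(Rational(1, 3), 8, 10)) = Mul(Mul(176, I), Rational(80, 3)) = Mul(Rational(14080, 3), I)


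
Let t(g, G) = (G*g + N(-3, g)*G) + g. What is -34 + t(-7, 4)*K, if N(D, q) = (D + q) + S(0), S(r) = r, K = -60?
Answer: 4466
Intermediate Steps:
N(D, q) = D + q (N(D, q) = (D + q) + 0 = D + q)
t(g, G) = g + G*g + G*(-3 + g) (t(g, G) = (G*g + (-3 + g)*G) + g = (G*g + G*(-3 + g)) + g = g + G*g + G*(-3 + g))
-34 + t(-7, 4)*K = -34 + (-7 + 4*(-7) + 4*(-3 - 7))*(-60) = -34 + (-7 - 28 + 4*(-10))*(-60) = -34 + (-7 - 28 - 40)*(-60) = -34 - 75*(-60) = -34 + 4500 = 4466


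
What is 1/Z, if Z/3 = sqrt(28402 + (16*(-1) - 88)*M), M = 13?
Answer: sqrt(1082)/16230 ≈ 0.0020267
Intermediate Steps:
Z = 15*sqrt(1082) (Z = 3*sqrt(28402 + (16*(-1) - 88)*13) = 3*sqrt(28402 + (-16 - 88)*13) = 3*sqrt(28402 - 104*13) = 3*sqrt(28402 - 1352) = 3*sqrt(27050) = 3*(5*sqrt(1082)) = 15*sqrt(1082) ≈ 493.41)
1/Z = 1/(15*sqrt(1082)) = sqrt(1082)/16230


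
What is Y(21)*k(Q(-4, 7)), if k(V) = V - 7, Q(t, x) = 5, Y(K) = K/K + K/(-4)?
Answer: 17/2 ≈ 8.5000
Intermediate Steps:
Y(K) = 1 - K/4 (Y(K) = 1 + K*(-¼) = 1 - K/4)
k(V) = -7 + V
Y(21)*k(Q(-4, 7)) = (1 - ¼*21)*(-7 + 5) = (1 - 21/4)*(-2) = -17/4*(-2) = 17/2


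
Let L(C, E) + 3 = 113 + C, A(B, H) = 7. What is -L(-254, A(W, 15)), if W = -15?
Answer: 144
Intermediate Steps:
L(C, E) = 110 + C (L(C, E) = -3 + (113 + C) = 110 + C)
-L(-254, A(W, 15)) = -(110 - 254) = -1*(-144) = 144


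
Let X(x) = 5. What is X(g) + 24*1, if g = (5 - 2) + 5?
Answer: 29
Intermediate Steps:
g = 8 (g = 3 + 5 = 8)
X(g) + 24*1 = 5 + 24*1 = 5 + 24 = 29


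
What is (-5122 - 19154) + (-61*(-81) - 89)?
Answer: -19424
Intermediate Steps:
(-5122 - 19154) + (-61*(-81) - 89) = -24276 + (4941 - 89) = -24276 + 4852 = -19424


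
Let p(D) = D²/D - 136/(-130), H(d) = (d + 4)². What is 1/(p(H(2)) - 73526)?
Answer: -65/4776782 ≈ -1.3607e-5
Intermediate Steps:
H(d) = (4 + d)²
p(D) = 68/65 + D (p(D) = D - 136*(-1/130) = D + 68/65 = 68/65 + D)
1/(p(H(2)) - 73526) = 1/((68/65 + (4 + 2)²) - 73526) = 1/((68/65 + 6²) - 73526) = 1/((68/65 + 36) - 73526) = 1/(2408/65 - 73526) = 1/(-4776782/65) = -65/4776782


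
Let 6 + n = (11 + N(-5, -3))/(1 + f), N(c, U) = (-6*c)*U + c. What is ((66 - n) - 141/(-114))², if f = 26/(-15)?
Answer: 298149289/174724 ≈ 1706.4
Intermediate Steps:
N(c, U) = c - 6*U*c (N(c, U) = -6*U*c + c = c - 6*U*c)
f = -26/15 (f = 26*(-1/15) = -26/15 ≈ -1.7333)
n = 1194/11 (n = -6 + (11 - 5*(1 - 6*(-3)))/(1 - 26/15) = -6 + (11 - 5*(1 + 18))/(-11/15) = -6 + (11 - 5*19)*(-15/11) = -6 + (11 - 95)*(-15/11) = -6 - 84*(-15/11) = -6 + 1260/11 = 1194/11 ≈ 108.55)
((66 - n) - 141/(-114))² = ((66 - 1*1194/11) - 141/(-114))² = ((66 - 1194/11) - 141*(-1/114))² = (-468/11 + 47/38)² = (-17267/418)² = 298149289/174724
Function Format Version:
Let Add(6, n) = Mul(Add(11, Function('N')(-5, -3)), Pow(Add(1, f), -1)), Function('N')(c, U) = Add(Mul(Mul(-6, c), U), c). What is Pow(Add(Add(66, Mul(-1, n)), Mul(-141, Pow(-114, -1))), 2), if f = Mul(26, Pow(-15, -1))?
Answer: Rational(298149289, 174724) ≈ 1706.4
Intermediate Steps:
Function('N')(c, U) = Add(c, Mul(-6, U, c)) (Function('N')(c, U) = Add(Mul(-6, U, c), c) = Add(c, Mul(-6, U, c)))
f = Rational(-26, 15) (f = Mul(26, Rational(-1, 15)) = Rational(-26, 15) ≈ -1.7333)
n = Rational(1194, 11) (n = Add(-6, Mul(Add(11, Mul(-5, Add(1, Mul(-6, -3)))), Pow(Add(1, Rational(-26, 15)), -1))) = Add(-6, Mul(Add(11, Mul(-5, Add(1, 18))), Pow(Rational(-11, 15), -1))) = Add(-6, Mul(Add(11, Mul(-5, 19)), Rational(-15, 11))) = Add(-6, Mul(Add(11, -95), Rational(-15, 11))) = Add(-6, Mul(-84, Rational(-15, 11))) = Add(-6, Rational(1260, 11)) = Rational(1194, 11) ≈ 108.55)
Pow(Add(Add(66, Mul(-1, n)), Mul(-141, Pow(-114, -1))), 2) = Pow(Add(Add(66, Mul(-1, Rational(1194, 11))), Mul(-141, Pow(-114, -1))), 2) = Pow(Add(Add(66, Rational(-1194, 11)), Mul(-141, Rational(-1, 114))), 2) = Pow(Add(Rational(-468, 11), Rational(47, 38)), 2) = Pow(Rational(-17267, 418), 2) = Rational(298149289, 174724)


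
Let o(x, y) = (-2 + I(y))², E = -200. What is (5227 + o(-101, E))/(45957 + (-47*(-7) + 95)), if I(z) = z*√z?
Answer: -7994769/46381 + 8000*I*√2/46381 ≈ -172.37 + 0.24393*I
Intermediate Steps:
I(z) = z^(3/2)
o(x, y) = (-2 + y^(3/2))²
(5227 + o(-101, E))/(45957 + (-47*(-7) + 95)) = (5227 + (-2 + (-200)^(3/2))²)/(45957 + (-47*(-7) + 95)) = (5227 + (-2 - 2000*I*√2)²)/(45957 + (329 + 95)) = (5227 + (-2 - 2000*I*√2)²)/(45957 + 424) = (5227 + (-2 - 2000*I*√2)²)/46381 = (5227 + (-2 - 2000*I*√2)²)*(1/46381) = 5227/46381 + (-2 - 2000*I*√2)²/46381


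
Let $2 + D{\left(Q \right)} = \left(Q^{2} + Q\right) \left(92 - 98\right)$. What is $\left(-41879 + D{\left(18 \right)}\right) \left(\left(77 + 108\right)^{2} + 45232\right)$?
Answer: $-3490784381$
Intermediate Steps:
$D{\left(Q \right)} = -2 - 6 Q - 6 Q^{2}$ ($D{\left(Q \right)} = -2 + \left(Q^{2} + Q\right) \left(92 - 98\right) = -2 + \left(Q + Q^{2}\right) \left(-6\right) = -2 - \left(6 Q + 6 Q^{2}\right) = -2 - 6 Q - 6 Q^{2}$)
$\left(-41879 + D{\left(18 \right)}\right) \left(\left(77 + 108\right)^{2} + 45232\right) = \left(-41879 - \left(110 + 1944\right)\right) \left(\left(77 + 108\right)^{2} + 45232\right) = \left(-41879 - 2054\right) \left(185^{2} + 45232\right) = \left(-41879 - 2054\right) \left(34225 + 45232\right) = \left(-41879 - 2054\right) 79457 = \left(-43933\right) 79457 = -3490784381$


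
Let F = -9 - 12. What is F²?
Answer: 441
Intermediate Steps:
F = -21
F² = (-21)² = 441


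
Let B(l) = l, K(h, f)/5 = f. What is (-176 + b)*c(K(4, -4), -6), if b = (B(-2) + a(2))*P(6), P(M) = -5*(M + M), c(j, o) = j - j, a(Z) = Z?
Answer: 0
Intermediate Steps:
K(h, f) = 5*f
c(j, o) = 0
P(M) = -10*M
b = 0 (b = (-2 + 2)*(-10*6) = 0*(-60) = 0)
(-176 + b)*c(K(4, -4), -6) = (-176 + 0)*0 = -176*0 = 0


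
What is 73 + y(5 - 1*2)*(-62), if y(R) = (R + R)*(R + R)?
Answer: -2159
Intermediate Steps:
y(R) = 4*R² (y(R) = (2*R)*(2*R) = 4*R²)
73 + y(5 - 1*2)*(-62) = 73 + (4*(5 - 1*2)²)*(-62) = 73 + (4*(5 - 2)²)*(-62) = 73 + (4*3²)*(-62) = 73 + (4*9)*(-62) = 73 + 36*(-62) = 73 - 2232 = -2159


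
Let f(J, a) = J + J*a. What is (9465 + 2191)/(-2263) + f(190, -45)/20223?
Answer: -8214128/1476279 ≈ -5.5641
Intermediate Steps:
(9465 + 2191)/(-2263) + f(190, -45)/20223 = (9465 + 2191)/(-2263) + (190*(1 - 45))/20223 = 11656*(-1/2263) + (190*(-44))*(1/20223) = -376/73 - 8360*1/20223 = -376/73 - 8360/20223 = -8214128/1476279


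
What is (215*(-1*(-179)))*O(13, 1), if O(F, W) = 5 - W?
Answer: 153940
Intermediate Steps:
(215*(-1*(-179)))*O(13, 1) = (215*(-1*(-179)))*(5 - 1*1) = (215*179)*(5 - 1) = 38485*4 = 153940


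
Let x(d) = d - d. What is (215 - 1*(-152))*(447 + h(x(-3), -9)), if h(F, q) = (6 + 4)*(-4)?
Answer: 149369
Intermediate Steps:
x(d) = 0
h(F, q) = -40 (h(F, q) = 10*(-4) = -40)
(215 - 1*(-152))*(447 + h(x(-3), -9)) = (215 - 1*(-152))*(447 - 40) = (215 + 152)*407 = 367*407 = 149369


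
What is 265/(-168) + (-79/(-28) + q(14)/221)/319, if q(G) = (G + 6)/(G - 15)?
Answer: -18580841/11843832 ≈ -1.5688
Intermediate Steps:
q(G) = (6 + G)/(-15 + G)
265/(-168) + (-79/(-28) + q(14)/221)/319 = 265/(-168) + (-79/(-28) + ((6 + 14)/(-15 + 14))/221)/319 = 265*(-1/168) + (-79*(-1/28) + (20/(-1))*(1/221))*(1/319) = -265/168 + (79/28 - 1*20*(1/221))*(1/319) = -265/168 + (79/28 - 20*1/221)*(1/319) = -265/168 + (79/28 - 20/221)*(1/319) = -265/168 + (16899/6188)*(1/319) = -265/168 + 16899/1973972 = -18580841/11843832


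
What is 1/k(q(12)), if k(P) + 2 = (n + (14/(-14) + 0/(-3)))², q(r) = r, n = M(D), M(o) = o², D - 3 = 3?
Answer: 1/1223 ≈ 0.00081766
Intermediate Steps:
D = 6 (D = 3 + 3 = 6)
n = 36 (n = 6² = 36)
k(P) = 1223 (k(P) = -2 + (36 + (14/(-14) + 0/(-3)))² = -2 + (36 + (14*(-1/14) + 0*(-⅓)))² = -2 + (36 + (-1 + 0))² = -2 + (36 - 1)² = -2 + 35² = -2 + 1225 = 1223)
1/k(q(12)) = 1/1223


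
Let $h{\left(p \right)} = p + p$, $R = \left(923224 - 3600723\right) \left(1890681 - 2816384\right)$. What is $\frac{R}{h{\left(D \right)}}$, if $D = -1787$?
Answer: $- \frac{2478568856797}{3574} \approx -6.935 \cdot 10^{8}$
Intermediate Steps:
$R = 2478568856797$ ($R = \left(-2677499\right) \left(-925703\right) = 2478568856797$)
$h{\left(p \right)} = 2 p$
$\frac{R}{h{\left(D \right)}} = \frac{2478568856797}{2 \left(-1787\right)} = \frac{2478568856797}{-3574} = 2478568856797 \left(- \frac{1}{3574}\right) = - \frac{2478568856797}{3574}$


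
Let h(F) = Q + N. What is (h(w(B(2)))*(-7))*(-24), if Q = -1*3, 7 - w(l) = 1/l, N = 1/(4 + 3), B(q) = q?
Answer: -480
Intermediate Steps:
N = ⅐ (N = 1/7 = ⅐ ≈ 0.14286)
w(l) = 7 - 1/l
Q = -3
h(F) = -20/7 (h(F) = -3 + ⅐ = -20/7)
(h(w(B(2)))*(-7))*(-24) = -20/7*(-7)*(-24) = 20*(-24) = -480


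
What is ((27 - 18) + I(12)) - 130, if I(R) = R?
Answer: -109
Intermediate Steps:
((27 - 18) + I(12)) - 130 = ((27 - 18) + 12) - 130 = (9 + 12) - 130 = 21 - 130 = -109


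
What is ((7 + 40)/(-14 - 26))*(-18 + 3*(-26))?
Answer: 564/5 ≈ 112.80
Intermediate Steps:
((7 + 40)/(-14 - 26))*(-18 + 3*(-26)) = (47/(-40))*(-18 - 78) = (47*(-1/40))*(-96) = -47/40*(-96) = 564/5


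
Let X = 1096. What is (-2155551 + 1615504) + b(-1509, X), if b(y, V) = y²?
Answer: 1737034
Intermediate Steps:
(-2155551 + 1615504) + b(-1509, X) = (-2155551 + 1615504) + (-1509)² = -540047 + 2277081 = 1737034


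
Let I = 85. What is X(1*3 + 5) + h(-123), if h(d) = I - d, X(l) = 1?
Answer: 209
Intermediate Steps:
h(d) = 85 - d
X(1*3 + 5) + h(-123) = 1 + (85 - 1*(-123)) = 1 + (85 + 123) = 1 + 208 = 209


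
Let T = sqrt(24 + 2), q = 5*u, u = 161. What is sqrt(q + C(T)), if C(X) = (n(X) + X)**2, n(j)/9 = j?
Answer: sqrt(3405) ≈ 58.352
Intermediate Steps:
n(j) = 9*j
q = 805 (q = 5*161 = 805)
T = sqrt(26) ≈ 5.0990
C(X) = 100*X**2 (C(X) = (9*X + X)**2 = (10*X)**2 = 100*X**2)
sqrt(q + C(T)) = sqrt(805 + 100*(sqrt(26))**2) = sqrt(805 + 100*26) = sqrt(805 + 2600) = sqrt(3405)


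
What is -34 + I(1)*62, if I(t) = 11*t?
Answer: 648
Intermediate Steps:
-34 + I(1)*62 = -34 + (11*1)*62 = -34 + 11*62 = -34 + 682 = 648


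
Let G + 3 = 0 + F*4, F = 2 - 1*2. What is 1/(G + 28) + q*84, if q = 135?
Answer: 283501/25 ≈ 11340.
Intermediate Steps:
F = 0 (F = 2 - 2 = 0)
G = -3 (G = -3 + (0 + 0*4) = -3 + (0 + 0) = -3 + 0 = -3)
1/(G + 28) + q*84 = 1/(-3 + 28) + 135*84 = 1/25 + 11340 = 283501/25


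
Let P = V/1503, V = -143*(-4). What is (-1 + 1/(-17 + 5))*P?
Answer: -1859/4509 ≈ -0.41229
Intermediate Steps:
V = 572
P = 572/1503 ≈ 0.38057
(-1 + 1/(-17 + 5))*P = (-1 + 1/(-17 + 5))*(572/1503) = (-1 + 1/(-12))*(572/1503) = (-1 - 1/12)*(572/1503) = -13/12*572/1503 = -1859/4509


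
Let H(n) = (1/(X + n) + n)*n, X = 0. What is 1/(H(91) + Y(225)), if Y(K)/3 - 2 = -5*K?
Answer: 1/4913 ≈ 0.00020354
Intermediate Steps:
Y(K) = 6 - 15*K (Y(K) = 6 + 3*(-5*K) = 6 - 15*K)
H(n) = n*(n + 1/n) (H(n) = (1/(0 + n) + n)*n = (1/n + n)*n = (n + 1/n)*n = n*(n + 1/n))
1/(H(91) + Y(225)) = 1/((1 + 91²) + (6 - 15*225)) = 1/((1 + 8281) + (6 - 3375)) = 1/(8282 - 3369) = 1/4913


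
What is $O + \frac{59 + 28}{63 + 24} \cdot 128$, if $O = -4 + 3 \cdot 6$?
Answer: $142$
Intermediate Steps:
$O = 14$ ($O = -4 + 18 = 14$)
$O + \frac{59 + 28}{63 + 24} \cdot 128 = 14 + \frac{59 + 28}{63 + 24} \cdot 128 = 14 + \frac{87}{87} \cdot 128 = 14 + 87 \cdot \frac{1}{87} \cdot 128 = 14 + 1 \cdot 128 = 14 + 128 = 142$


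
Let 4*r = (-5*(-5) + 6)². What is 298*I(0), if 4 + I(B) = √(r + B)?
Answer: 3427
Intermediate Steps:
r = 961/4 (r = (-5*(-5) + 6)²/4 = (25 + 6)²/4 = (¼)*31² = (¼)*961 = 961/4 ≈ 240.25)
I(B) = -4 + √(961/4 + B)
298*I(0) = 298*(-4 + √(961 + 4*0)/2) = 298*(-4 + √(961 + 0)/2) = 298*(-4 + √961/2) = 298*(-4 + (½)*31) = 298*(-4 + 31/2) = 298*(23/2) = 3427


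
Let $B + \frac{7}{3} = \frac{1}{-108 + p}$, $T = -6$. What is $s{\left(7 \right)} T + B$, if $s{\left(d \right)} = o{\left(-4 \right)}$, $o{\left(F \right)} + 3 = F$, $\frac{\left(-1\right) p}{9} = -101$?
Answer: $\frac{31774}{801} \approx 39.668$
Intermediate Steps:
$p = 909$ ($p = \left(-9\right) \left(-101\right) = 909$)
$o{\left(F \right)} = -3 + F$
$s{\left(d \right)} = -7$ ($s{\left(d \right)} = -3 - 4 = -7$)
$B = - \frac{1868}{801}$ ($B = - \frac{7}{3} + \frac{1}{-108 + 909} = - \frac{7}{3} + \frac{1}{801} = - \frac{1868}{801} \approx -2.3321$)
$s{\left(7 \right)} T + B = \left(-7\right) \left(-6\right) - \frac{1868}{801} = 42 - \frac{1868}{801} = \frac{31774}{801}$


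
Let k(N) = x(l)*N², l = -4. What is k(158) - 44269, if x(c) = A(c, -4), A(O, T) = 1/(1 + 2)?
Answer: -107843/3 ≈ -35948.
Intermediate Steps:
A(O, T) = ⅓ (A(O, T) = 1/3 = ⅓)
x(c) = ⅓
k(N) = N²/3
k(158) - 44269 = (⅓)*158² - 44269 = (⅓)*24964 - 44269 = 24964/3 - 44269 = -107843/3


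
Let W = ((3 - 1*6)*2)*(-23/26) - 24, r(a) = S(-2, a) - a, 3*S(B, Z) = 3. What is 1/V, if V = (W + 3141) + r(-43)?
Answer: 13/41162 ≈ 0.00031583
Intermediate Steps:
S(B, Z) = 1 (S(B, Z) = (⅓)*3 = 1)
r(a) = 1 - a
W = -243/13 (W = ((3 - 6)*2)*(-23*1/26) - 24 = -3*2*(-23/26) - 24 = -6*(-23/26) - 24 = 69/13 - 24 = -243/13 ≈ -18.692)
V = 41162/13 (V = (-243/13 + 3141) + (1 - 1*(-43)) = 40590/13 + (1 + 43) = 40590/13 + 44 = 41162/13 ≈ 3166.3)
1/V = 1/(41162/13) = 13/41162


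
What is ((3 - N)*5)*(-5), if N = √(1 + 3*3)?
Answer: -75 + 25*√10 ≈ 4.0569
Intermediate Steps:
N = √10 (N = √(1 + 9) = √10 ≈ 3.1623)
((3 - N)*5)*(-5) = ((3 - √10)*5)*(-5) = (15 - 5*√10)*(-5) = -75 + 25*√10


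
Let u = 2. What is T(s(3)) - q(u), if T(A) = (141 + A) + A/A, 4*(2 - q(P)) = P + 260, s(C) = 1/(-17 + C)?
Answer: 1438/7 ≈ 205.43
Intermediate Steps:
q(P) = -63 - P/4 (q(P) = 2 - (P + 260)/4 = 2 - (260 + P)/4 = 2 + (-65 - P/4) = -63 - P/4)
T(A) = 142 + A (T(A) = (141 + A) + 1 = 142 + A)
T(s(3)) - q(u) = (142 + 1/(-17 + 3)) - (-63 - ¼*2) = (142 + 1/(-14)) - (-63 - ½) = (142 - 1/14) - 1*(-127/2) = 1987/14 + 127/2 = 1438/7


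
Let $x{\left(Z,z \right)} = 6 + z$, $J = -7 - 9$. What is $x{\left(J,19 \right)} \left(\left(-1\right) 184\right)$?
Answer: $-4600$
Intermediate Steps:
$J = -16$
$x{\left(J,19 \right)} \left(\left(-1\right) 184\right) = \left(6 + 19\right) \left(\left(-1\right) 184\right) = 25 \left(-184\right) = -4600$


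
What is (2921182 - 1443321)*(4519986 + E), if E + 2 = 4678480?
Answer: 13594051205504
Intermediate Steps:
E = 4678478 (E = -2 + 4678480 = 4678478)
(2921182 - 1443321)*(4519986 + E) = (2921182 - 1443321)*(4519986 + 4678478) = 1477861*9198464 = 13594051205504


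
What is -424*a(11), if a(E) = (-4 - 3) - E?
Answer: 7632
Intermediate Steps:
a(E) = -7 - E
-424*a(11) = -424*(-7 - 1*11) = -424*(-7 - 11) = -424*(-18) = 7632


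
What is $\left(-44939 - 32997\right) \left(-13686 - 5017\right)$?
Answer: $1457637008$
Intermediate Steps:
$\left(-44939 - 32997\right) \left(-13686 - 5017\right) = - 77936 \left(-13686 - 5017\right) = \left(-77936\right) \left(-18703\right) = 1457637008$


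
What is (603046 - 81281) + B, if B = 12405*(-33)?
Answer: 112400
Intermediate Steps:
B = -409365
(603046 - 81281) + B = (603046 - 81281) - 409365 = 521765 - 409365 = 112400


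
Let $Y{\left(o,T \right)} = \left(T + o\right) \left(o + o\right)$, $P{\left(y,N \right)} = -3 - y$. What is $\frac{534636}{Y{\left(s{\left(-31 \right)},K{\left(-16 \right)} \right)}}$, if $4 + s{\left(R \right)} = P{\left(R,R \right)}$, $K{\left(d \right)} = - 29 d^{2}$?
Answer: $- \frac{44553}{29600} \approx -1.5052$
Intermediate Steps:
$s{\left(R \right)} = -7 - R$ ($s{\left(R \right)} = -4 - \left(3 + R\right) = -7 - R$)
$Y{\left(o,T \right)} = 2 o \left(T + o\right)$ ($Y{\left(o,T \right)} = \left(T + o\right) 2 o = 2 o \left(T + o\right)$)
$\frac{534636}{Y{\left(s{\left(-31 \right)},K{\left(-16 \right)} \right)}} = \frac{534636}{2 \left(-7 - -31\right) \left(- 29 \left(-16\right)^{2} - -24\right)} = \frac{534636}{2 \left(-7 + 31\right) \left(\left(-29\right) 256 + \left(-7 + 31\right)\right)} = \frac{534636}{2 \cdot 24 \left(-7424 + 24\right)} = \frac{534636}{2 \cdot 24 \left(-7400\right)} = \frac{534636}{-355200} = 534636 \left(- \frac{1}{355200}\right) = - \frac{44553}{29600}$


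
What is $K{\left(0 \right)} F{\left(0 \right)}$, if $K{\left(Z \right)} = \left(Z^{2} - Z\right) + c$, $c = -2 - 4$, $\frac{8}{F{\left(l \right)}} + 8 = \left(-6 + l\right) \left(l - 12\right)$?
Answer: $- \frac{3}{4} \approx -0.75$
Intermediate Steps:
$F{\left(l \right)} = \frac{8}{-8 + \left(-12 + l\right) \left(-6 + l\right)}$ ($F{\left(l \right)} = \frac{8}{-8 + \left(-6 + l\right) \left(l - 12\right)} = \frac{8}{-8 + \left(-6 + l\right) \left(-12 + l\right)} = \frac{8}{-8 + \left(-12 + l\right) \left(-6 + l\right)}$)
$c = -6$ ($c = -2 - 4 = -6$)
$K{\left(Z \right)} = -6 + Z^{2} - Z$ ($K{\left(Z \right)} = \left(Z^{2} - Z\right) - 6 = -6 + Z^{2} - Z$)
$K{\left(0 \right)} F{\left(0 \right)} = \left(-6 + 0^{2} - 0\right) \frac{8}{64 + 0^{2} - 0} = \left(-6 + 0 + 0\right) \frac{8}{64 + 0 + 0} = - 6 \cdot \frac{8}{64} = - 6 \cdot 8 \cdot \frac{1}{64} = \left(-6\right) \frac{1}{8} = - \frac{3}{4}$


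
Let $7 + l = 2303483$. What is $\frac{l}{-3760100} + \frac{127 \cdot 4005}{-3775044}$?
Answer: $- \frac{884020143037}{1182878578700} \approx -0.74735$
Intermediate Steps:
$l = 2303476$ ($l = -7 + 2303483 = 2303476$)
$\frac{l}{-3760100} + \frac{127 \cdot 4005}{-3775044} = \frac{2303476}{-3760100} + \frac{127 \cdot 4005}{-3775044} = 2303476 \left(- \frac{1}{3760100}\right) + 508635 \left(- \frac{1}{3775044}\right) = - \frac{575869}{940025} - \frac{169545}{1258348} = - \frac{884020143037}{1182878578700}$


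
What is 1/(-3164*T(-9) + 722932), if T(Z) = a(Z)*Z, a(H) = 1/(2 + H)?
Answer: 1/718864 ≈ 1.3911e-6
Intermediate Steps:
T(Z) = Z/(2 + Z)
1/(-3164*T(-9) + 722932) = 1/(-(-28476)/(2 - 9) + 722932) = 1/(-(-28476)/(-7) + 722932) = 1/(-(-28476)*(-1)/7 + 722932) = 1/(-3164*9/7 + 722932) = 1/(-4068 + 722932) = 1/718864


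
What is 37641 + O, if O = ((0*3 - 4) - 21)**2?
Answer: 38266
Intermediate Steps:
O = 625 (O = ((0 - 4) - 21)**2 = (-4 - 21)**2 = (-25)**2 = 625)
37641 + O = 37641 + 625 = 38266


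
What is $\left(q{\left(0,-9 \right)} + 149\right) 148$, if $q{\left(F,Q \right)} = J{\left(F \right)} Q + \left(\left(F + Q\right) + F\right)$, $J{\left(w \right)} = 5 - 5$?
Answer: $20720$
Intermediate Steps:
$J{\left(w \right)} = 0$
$q{\left(F,Q \right)} = Q + 2 F$ ($q{\left(F,Q \right)} = 0 Q + \left(\left(F + Q\right) + F\right) = 0 + \left(Q + 2 F\right) = Q + 2 F$)
$\left(q{\left(0,-9 \right)} + 149\right) 148 = \left(\left(-9 + 2 \cdot 0\right) + 149\right) 148 = \left(\left(-9 + 0\right) + 149\right) 148 = \left(-9 + 149\right) 148 = 140 \cdot 148 = 20720$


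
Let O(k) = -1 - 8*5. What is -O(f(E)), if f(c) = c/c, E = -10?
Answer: 41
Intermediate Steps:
f(c) = 1
O(k) = -41 (O(k) = -1 - 40 = -41)
-O(f(E)) = -1*(-41) = 41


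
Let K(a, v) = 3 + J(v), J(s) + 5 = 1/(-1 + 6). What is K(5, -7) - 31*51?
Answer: -7914/5 ≈ -1582.8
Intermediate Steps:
J(s) = -24/5 (J(s) = -5 + 1/(-1 + 6) = -5 + 1/5 = -24/5)
K(a, v) = -9/5 (K(a, v) = 3 - 24/5 = -9/5)
K(5, -7) - 31*51 = -9/5 - 31*51 = -9/5 - 1581 = -7914/5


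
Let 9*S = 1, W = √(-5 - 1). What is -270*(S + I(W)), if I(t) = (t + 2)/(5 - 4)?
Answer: -570 - 270*I*√6 ≈ -570.0 - 661.36*I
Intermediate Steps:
W = I*√6 (W = √(-6) = I*√6 ≈ 2.4495*I)
S = ⅑ (S = (⅑)*1 = ⅑ ≈ 0.11111)
I(t) = 2 + t (I(t) = (2 + t)/1 = (2 + t)*1 = 2 + t)
-270*(S + I(W)) = -270*(⅑ + (2 + I*√6)) = -270*(19/9 + I*√6) = -570 - 270*I*√6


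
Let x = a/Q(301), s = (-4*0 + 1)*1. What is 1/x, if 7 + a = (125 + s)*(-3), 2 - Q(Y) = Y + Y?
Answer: 120/77 ≈ 1.5584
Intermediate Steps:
Q(Y) = 2 - 2*Y (Q(Y) = 2 - (Y + Y) = 2 - 2*Y)
s = 1 (s = (0 + 1)*1 = 1*1 = 1)
a = -385 (a = -7 + (125 + 1)*(-3) = -7 + 126*(-3) = -7 - 378 = -385)
x = 77/120 (x = -385/(2 - 2*301) = -385/(2 - 602) = -385/(-600) = -385*(-1/600) = 77/120 ≈ 0.64167)
1/x = 1/(77/120) = 120/77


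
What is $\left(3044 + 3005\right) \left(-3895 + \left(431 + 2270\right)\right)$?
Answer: $-7222506$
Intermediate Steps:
$\left(3044 + 3005\right) \left(-3895 + \left(431 + 2270\right)\right) = 6049 \left(-3895 + 2701\right) = 6049 \left(-1194\right) = -7222506$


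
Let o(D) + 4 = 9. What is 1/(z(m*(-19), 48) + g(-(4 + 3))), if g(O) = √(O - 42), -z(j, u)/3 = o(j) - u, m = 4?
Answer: 129/16690 - 7*I/16690 ≈ 0.0077292 - 0.00041941*I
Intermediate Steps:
o(D) = 5 (o(D) = -4 + 9 = 5)
z(j, u) = -15 + 3*u (z(j, u) = -3*(5 - u) = -15 + 3*u)
g(O) = √(-42 + O)
1/(z(m*(-19), 48) + g(-(4 + 3))) = 1/((-15 + 3*48) + √(-42 - (4 + 3))) = 1/((-15 + 144) + √(-42 - 1*7)) = 1/(129 + √(-42 - 7)) = 1/(129 + √(-49)) = 1/(129 + 7*I) = (129 - 7*I)/16690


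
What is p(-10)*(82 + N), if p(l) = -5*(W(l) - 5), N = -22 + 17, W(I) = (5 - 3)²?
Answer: 385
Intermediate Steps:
W(I) = 4 (W(I) = 2² = 4)
N = -5
p(l) = 5 (p(l) = -5*(4 - 5) = -5*(-1) = 5)
p(-10)*(82 + N) = 5*(82 - 5) = 5*77 = 385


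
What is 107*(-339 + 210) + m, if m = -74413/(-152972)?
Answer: -2111398103/152972 ≈ -13803.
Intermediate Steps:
m = 74413/152972 (m = -74413*(-1/152972) = 74413/152972 ≈ 0.48645)
107*(-339 + 210) + m = 107*(-339 + 210) + 74413/152972 = 107*(-129) + 74413/152972 = -13803 + 74413/152972 = -2111398103/152972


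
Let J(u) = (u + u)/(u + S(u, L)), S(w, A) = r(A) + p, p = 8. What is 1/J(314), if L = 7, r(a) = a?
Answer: 329/628 ≈ 0.52389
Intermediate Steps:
S(w, A) = 8 + A (S(w, A) = A + 8 = 8 + A)
J(u) = 2*u/(15 + u) (J(u) = (u + u)/(u + (8 + 7)) = (2*u)/(u + 15) = (2*u)/(15 + u) = 2*u/(15 + u))
1/J(314) = 1/(2*314/(15 + 314)) = 1/(2*314/329) = 1/(2*314*(1/329)) = 1/(628/329) = 329/628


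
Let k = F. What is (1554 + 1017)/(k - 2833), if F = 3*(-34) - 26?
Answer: -857/987 ≈ -0.86829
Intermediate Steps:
F = -128 (F = -102 - 26 = -128)
k = -128
(1554 + 1017)/(k - 2833) = (1554 + 1017)/(-128 - 2833) = 2571/(-2961) = 2571*(-1/2961) = -857/987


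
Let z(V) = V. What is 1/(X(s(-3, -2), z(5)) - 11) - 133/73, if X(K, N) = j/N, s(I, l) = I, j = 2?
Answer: -7414/3869 ≈ -1.9163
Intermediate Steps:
X(K, N) = 2/N
1/(X(s(-3, -2), z(5)) - 11) - 133/73 = 1/(2/5 - 11) - 133/73 = 1/(2*(⅕) - 11) + (1/73)*(-133) = 1/(⅖ - 11) - 133/73 = 1/(-53/5) - 133/73 = -5/53 - 133/73 = -7414/3869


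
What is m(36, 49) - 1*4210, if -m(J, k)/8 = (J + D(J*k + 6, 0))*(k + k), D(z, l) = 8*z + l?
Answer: -11133874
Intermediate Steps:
D(z, l) = l + 8*z
m(J, k) = -16*k*(48 + J + 8*J*k) (m(J, k) = -8*(J + (0 + 8*(J*k + 6)))*(k + k) = -8*(J + (0 + 8*(6 + J*k)))*2*k = -8*(J + (0 + (48 + 8*J*k)))*2*k = -8*(J + (48 + 8*J*k))*2*k = -8*(48 + J + 8*J*k)*2*k = -16*k*(48 + J + 8*J*k))
m(36, 49) - 1*4210 = -16*49*(48 + 36 + 8*36*49) - 1*4210 = -16*49*(48 + 36 + 14112) - 4210 = -16*49*14196 - 4210 = -11129664 - 4210 = -11133874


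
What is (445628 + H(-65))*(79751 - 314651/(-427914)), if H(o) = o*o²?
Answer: 1945266518589065/142638 ≈ 1.3638e+10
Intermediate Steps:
H(o) = o³
(445628 + H(-65))*(79751 - 314651/(-427914)) = (445628 + (-65)³)*(79751 - 314651/(-427914)) = (445628 - 274625)*(79751 - 314651*(-1/427914)) = 171003*(79751 + 314651/427914) = 171003*(34126884065/427914) = 1945266518589065/142638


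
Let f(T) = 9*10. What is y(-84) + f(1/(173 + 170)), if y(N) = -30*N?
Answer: 2610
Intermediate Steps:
f(T) = 90
y(-84) + f(1/(173 + 170)) = -30*(-84) + 90 = 2520 + 90 = 2610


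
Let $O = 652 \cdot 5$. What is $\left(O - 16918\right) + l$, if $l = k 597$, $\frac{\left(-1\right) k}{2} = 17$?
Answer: $-33956$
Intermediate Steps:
$k = -34$ ($k = \left(-2\right) 17 = -34$)
$O = 3260$
$l = -20298$ ($l = \left(-34\right) 597 = -20298$)
$\left(O - 16918\right) + l = \left(3260 - 16918\right) - 20298 = -13658 - 20298 = -33956$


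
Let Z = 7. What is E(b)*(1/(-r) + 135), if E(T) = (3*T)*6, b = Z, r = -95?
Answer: 1616076/95 ≈ 17011.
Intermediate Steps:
b = 7
E(T) = 18*T
E(b)*(1/(-r) + 135) = (18*7)*(1/(-1*(-95)) + 135) = 126*(1/95 + 135) = 126*(12826/95) = 1616076/95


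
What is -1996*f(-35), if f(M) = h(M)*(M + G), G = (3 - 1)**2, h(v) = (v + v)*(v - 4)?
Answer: 168921480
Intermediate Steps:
h(v) = 2*v*(-4 + v) (h(v) = (2*v)*(-4 + v) = 2*v*(-4 + v))
G = 4 (G = 2**2 = 4)
f(M) = 2*M*(-4 + M)*(4 + M) (f(M) = (2*M*(-4 + M))*(M + 4) = (2*M*(-4 + M))*(4 + M) = 2*M*(-4 + M)*(4 + M))
-1996*f(-35) = -3992*(-35)*(-16 + (-35)**2) = -3992*(-35)*(-16 + 1225) = -3992*(-35)*1209 = -1996*(-84630) = 168921480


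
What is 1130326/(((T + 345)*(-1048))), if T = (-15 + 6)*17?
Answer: -565163/100608 ≈ -5.6175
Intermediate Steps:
T = -153 (T = -9*17 = -153)
1130326/(((T + 345)*(-1048))) = 1130326/(((-153 + 345)*(-1048))) = 1130326/((192*(-1048))) = 1130326/(-201216) = 1130326*(-1/201216) = -565163/100608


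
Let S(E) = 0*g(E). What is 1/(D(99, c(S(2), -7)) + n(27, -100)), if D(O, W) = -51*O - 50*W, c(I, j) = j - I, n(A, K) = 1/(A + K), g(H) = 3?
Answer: -73/343028 ≈ -0.00021281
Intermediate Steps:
S(E) = 0 (S(E) = 0*3 = 0)
1/(D(99, c(S(2), -7)) + n(27, -100)) = 1/((-51*99 - 50*(-7 - 1*0)) + 1/(27 - 100)) = 1/((-5049 - 50*(-7 + 0)) + 1/(-73)) = 1/((-5049 - 50*(-7)) - 1/73) = 1/((-5049 + 350) - 1/73) = 1/(-4699 - 1/73) = 1/(-343028/73) = -73/343028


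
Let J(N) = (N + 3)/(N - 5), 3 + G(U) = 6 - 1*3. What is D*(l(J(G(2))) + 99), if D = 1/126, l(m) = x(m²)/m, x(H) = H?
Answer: 82/105 ≈ 0.78095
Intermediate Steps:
G(U) = 0 (G(U) = -3 + (6 - 1*3) = -3 + (6 - 3) = -3 + 3 = 0)
J(N) = (3 + N)/(-5 + N)
l(m) = m (l(m) = m²/m = m)
D = 1/126 ≈ 0.0079365
D*(l(J(G(2))) + 99) = ((3 + 0)/(-5 + 0) + 99)/126 = (3/(-5) + 99)/126 = (-⅕*3 + 99)/126 = (-⅗ + 99)/126 = (1/126)*(492/5) = 82/105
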